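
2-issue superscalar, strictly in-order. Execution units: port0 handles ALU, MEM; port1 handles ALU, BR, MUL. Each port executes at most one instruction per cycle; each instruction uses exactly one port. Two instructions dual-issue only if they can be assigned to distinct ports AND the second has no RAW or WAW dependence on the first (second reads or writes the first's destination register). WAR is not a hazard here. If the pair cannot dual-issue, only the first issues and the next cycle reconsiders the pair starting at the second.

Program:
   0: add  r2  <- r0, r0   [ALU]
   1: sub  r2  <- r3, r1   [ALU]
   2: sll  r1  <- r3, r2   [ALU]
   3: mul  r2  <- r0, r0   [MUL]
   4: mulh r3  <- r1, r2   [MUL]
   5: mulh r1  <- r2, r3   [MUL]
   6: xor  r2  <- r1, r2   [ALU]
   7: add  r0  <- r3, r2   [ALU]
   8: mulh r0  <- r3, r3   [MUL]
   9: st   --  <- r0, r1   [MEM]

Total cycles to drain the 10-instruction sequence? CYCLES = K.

#0 head=0: add.ALU i0 WAW r2
#1 head=1: sub.ALU i1 RAW r2
#2 head=2: sll.ALU/mul.MUL i2,i3 dual
#3 head=4: mulh.MUL i4 no-port MUL/MUL
#4 head=5: mulh.MUL i5 RAW r1
#5 head=6: xor.ALU i6 RAW r2
#6 head=7: add.ALU i7 WAW r0
#7 head=8: mulh.MUL i8 RAW r0
#8 head=9: st.MEM i9 tail

CYCLES = 9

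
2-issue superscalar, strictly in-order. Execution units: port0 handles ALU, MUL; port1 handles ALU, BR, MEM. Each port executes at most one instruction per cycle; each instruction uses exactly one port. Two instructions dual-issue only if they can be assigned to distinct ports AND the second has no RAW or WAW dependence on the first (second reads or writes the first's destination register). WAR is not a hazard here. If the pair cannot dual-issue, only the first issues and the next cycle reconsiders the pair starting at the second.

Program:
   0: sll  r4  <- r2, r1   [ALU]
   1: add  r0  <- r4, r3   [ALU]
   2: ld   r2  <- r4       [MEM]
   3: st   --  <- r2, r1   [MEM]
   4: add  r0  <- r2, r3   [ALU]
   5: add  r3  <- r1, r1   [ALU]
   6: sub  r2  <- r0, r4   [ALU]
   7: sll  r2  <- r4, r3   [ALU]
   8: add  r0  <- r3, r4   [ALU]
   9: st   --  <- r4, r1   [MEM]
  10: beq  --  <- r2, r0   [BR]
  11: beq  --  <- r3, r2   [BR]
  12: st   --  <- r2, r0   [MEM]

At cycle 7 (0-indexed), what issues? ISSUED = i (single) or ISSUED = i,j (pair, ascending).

0. sll.ALU @i0  | RAW r4
1. add.ALU/ld.MEM @i1/i2  | 2-wide
2. st.MEM/add.ALU @i3/i4  | 2-wide
3. add.ALU/sub.ALU @i5/i6  | 2-wide
4. sll.ALU/add.ALU @i7/i8  | 2-wide
5. st.MEM @i9  | no-port MEM/BR
6. beq.BR @i10  | no-port BR/BR
7. beq.BR @i11  | no-port BR/MEM
8. st.MEM @i12  | tail

ISSUED = 11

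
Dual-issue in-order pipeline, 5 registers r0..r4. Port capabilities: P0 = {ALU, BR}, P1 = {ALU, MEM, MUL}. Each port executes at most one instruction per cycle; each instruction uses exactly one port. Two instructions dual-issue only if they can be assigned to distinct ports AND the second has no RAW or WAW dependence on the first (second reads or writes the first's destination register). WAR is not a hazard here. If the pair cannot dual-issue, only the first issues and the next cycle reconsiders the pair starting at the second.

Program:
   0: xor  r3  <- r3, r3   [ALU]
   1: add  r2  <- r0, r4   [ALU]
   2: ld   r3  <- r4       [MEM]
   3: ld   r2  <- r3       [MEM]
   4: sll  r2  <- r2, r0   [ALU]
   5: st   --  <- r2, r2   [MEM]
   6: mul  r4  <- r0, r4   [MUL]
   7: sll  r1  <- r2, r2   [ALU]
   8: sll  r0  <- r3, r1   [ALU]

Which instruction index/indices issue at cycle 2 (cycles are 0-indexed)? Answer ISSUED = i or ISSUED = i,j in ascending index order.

[0] i0+i1  xor.ALU+add.ALU  -- pair
[1] i2  ld.MEM  -- no-port MEM/MEM
[2] i3  ld.MEM  -- RAW+WAW r2
[3] i4  sll.ALU  -- RAW r2
[4] i5  st.MEM  -- no-port MEM/MUL
[5] i6+i7  mul.MUL+sll.ALU  -- pair
[6] i8  sll.ALU  -- tail

ISSUED = 3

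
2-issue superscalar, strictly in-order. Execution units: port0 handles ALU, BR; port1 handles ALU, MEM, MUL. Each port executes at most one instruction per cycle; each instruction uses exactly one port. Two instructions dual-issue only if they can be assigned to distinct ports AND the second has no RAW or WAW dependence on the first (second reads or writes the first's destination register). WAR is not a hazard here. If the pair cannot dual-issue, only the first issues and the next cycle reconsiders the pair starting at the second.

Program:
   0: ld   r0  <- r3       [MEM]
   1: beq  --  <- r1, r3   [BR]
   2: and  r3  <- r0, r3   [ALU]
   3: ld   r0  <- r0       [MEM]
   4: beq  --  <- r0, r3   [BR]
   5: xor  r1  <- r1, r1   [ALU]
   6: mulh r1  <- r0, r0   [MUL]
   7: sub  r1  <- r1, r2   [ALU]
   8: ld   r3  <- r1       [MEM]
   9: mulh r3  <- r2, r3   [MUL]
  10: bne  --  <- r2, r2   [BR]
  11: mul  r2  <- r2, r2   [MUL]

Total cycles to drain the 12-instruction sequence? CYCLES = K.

CYCLES = 8

[0] i0/i1  ld beq  -- 2-wide
[1] i2/i3  and ld  -- 2-wide
[2] i4/i5  beq xor  -- 2-wide
[3] i6  mulh  -- RAW+WAW r1
[4] i7  sub  -- RAW r1
[5] i8  ld  -- no-port MEM/MUL
[6] i9/i10  mulh bne  -- 2-wide
[7] i11  mul  -- tail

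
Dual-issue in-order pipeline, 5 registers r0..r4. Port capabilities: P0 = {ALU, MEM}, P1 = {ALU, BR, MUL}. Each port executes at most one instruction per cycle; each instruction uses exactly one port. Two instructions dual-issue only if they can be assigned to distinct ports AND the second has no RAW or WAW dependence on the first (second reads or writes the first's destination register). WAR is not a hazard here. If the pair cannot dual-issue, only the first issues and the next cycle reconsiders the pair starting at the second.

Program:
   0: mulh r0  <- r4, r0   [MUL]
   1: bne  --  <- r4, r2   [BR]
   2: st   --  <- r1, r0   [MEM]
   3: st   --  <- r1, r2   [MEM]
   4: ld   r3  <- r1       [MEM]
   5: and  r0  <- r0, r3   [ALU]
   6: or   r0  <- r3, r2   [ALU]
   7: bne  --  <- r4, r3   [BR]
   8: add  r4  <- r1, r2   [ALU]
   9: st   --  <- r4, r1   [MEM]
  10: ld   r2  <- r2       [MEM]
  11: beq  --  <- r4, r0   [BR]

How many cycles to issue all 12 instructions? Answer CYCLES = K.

0. mulh @i0  | no-port MUL/BR
1. bne+st @i1/i2  | pair
2. st @i3  | no-port MEM/MEM
3. ld @i4  | RAW r3
4. and @i5  | WAW r0
5. or+bne @i6/i7  | pair
6. add @i8  | RAW r4
7. st @i9  | no-port MEM/MEM
8. ld+beq @i10/i11  | pair

CYCLES = 9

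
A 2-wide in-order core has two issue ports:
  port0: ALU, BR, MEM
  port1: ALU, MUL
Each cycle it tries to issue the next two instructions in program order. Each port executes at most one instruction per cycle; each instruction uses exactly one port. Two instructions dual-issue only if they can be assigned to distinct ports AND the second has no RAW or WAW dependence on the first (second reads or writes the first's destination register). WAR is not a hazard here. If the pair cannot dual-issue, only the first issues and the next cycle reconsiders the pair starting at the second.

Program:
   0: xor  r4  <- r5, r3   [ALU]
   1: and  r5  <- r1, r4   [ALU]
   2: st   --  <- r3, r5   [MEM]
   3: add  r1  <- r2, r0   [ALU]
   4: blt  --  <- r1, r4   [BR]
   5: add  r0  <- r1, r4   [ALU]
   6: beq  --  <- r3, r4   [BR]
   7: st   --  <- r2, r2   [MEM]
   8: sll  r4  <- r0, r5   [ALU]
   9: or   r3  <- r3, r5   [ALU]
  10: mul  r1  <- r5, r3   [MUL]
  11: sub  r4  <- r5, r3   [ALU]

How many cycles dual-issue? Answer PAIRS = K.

PAIRS = 4

  cy0 -> i0 (xor) RAW r4
  cy1 -> i1 (and) RAW r5
  cy2 -> i2+i3 (st+add) pair
  cy3 -> i4+i5 (blt+add) pair
  cy4 -> i6 (beq) no-port BR/MEM
  cy5 -> i7+i8 (st+sll) pair
  cy6 -> i9 (or) RAW r3
  cy7 -> i10+i11 (mul+sub) pair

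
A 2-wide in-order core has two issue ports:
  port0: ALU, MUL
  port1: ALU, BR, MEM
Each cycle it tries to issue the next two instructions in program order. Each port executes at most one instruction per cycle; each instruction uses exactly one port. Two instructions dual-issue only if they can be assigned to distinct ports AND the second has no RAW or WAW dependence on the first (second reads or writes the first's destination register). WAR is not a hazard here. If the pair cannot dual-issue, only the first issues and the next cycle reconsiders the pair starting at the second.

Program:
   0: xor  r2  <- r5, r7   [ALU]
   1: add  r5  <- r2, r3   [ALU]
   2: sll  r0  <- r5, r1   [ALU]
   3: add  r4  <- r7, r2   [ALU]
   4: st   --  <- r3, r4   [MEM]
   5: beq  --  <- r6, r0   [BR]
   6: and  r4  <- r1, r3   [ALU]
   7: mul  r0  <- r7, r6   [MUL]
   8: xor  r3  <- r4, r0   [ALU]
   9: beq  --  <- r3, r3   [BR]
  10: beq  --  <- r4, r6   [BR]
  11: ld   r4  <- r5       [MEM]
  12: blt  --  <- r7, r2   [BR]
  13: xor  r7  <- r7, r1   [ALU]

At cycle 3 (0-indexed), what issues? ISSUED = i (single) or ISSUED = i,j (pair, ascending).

  cy0 -> i0 (xor) RAW r2
  cy1 -> i1 (add) RAW r5
  cy2 -> i2,i3 (sll add) dual
  cy3 -> i4 (st) no-port MEM/BR
  cy4 -> i5,i6 (beq and) dual
  cy5 -> i7 (mul) RAW r0
  cy6 -> i8 (xor) RAW r3
  cy7 -> i9 (beq) no-port BR/BR
  cy8 -> i10 (beq) no-port BR/MEM
  cy9 -> i11 (ld) no-port MEM/BR
  cy10 -> i12,i13 (blt xor) dual

ISSUED = 4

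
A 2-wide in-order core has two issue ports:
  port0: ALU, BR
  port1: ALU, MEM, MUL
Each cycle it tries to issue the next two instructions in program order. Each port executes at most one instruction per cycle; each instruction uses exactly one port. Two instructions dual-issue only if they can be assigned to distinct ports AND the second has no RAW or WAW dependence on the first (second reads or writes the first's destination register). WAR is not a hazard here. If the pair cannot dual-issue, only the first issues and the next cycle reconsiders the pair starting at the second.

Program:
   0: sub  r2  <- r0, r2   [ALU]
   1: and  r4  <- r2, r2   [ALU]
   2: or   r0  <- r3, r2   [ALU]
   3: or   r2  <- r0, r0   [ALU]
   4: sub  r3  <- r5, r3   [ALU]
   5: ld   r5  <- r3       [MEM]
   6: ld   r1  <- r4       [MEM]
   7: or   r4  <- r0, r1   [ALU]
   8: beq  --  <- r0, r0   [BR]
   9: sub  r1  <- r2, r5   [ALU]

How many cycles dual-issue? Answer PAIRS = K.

c0: i0 sub.ALU  RAW r2
c1: i1/i2 and.ALU/or.ALU  pair
c2: i3/i4 or.ALU/sub.ALU  pair
c3: i5 ld.MEM  no-port MEM/MEM
c4: i6 ld.MEM  RAW r1
c5: i7/i8 or.ALU/beq.BR  pair
c6: i9 sub.ALU  tail

PAIRS = 3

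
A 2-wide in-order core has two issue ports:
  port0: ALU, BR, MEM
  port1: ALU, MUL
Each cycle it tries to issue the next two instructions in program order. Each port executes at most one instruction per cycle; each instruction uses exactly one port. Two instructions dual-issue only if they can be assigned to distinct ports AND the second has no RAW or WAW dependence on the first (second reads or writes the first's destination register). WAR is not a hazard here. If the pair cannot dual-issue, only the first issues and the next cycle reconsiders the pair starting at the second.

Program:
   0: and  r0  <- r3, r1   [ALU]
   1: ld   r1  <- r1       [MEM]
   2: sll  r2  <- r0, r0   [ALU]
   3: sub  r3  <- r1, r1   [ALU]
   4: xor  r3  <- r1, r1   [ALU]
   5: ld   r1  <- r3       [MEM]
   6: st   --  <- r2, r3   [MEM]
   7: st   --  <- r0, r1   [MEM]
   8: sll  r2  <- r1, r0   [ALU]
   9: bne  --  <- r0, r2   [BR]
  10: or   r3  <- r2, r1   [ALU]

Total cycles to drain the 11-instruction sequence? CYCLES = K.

[0] i0+i1  and.ALU ld.MEM  -- 2-wide
[1] i2+i3  sll.ALU sub.ALU  -- 2-wide
[2] i4  xor.ALU  -- RAW r3
[3] i5  ld.MEM  -- no-port MEM/MEM
[4] i6  st.MEM  -- no-port MEM/MEM
[5] i7+i8  st.MEM sll.ALU  -- 2-wide
[6] i9+i10  bne.BR or.ALU  -- 2-wide

CYCLES = 7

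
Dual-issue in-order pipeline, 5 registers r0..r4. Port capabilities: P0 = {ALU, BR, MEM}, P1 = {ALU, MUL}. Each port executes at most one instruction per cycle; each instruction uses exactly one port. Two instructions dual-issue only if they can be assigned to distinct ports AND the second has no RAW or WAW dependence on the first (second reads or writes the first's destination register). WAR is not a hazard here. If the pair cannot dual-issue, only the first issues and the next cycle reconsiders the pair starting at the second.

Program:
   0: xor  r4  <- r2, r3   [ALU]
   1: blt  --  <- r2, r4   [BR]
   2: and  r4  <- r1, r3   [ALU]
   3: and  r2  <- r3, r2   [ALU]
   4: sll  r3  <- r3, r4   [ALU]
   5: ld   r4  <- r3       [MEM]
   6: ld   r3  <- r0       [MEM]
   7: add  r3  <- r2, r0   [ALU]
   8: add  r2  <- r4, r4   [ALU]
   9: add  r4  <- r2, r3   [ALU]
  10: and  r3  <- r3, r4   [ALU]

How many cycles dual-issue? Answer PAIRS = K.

PAIRS = 3

0. xor.ALU @i0  | RAW r4
1. blt.BR/and.ALU @i1+i2  | 2-wide
2. and.ALU/sll.ALU @i3+i4  | 2-wide
3. ld.MEM @i5  | no-port MEM/MEM
4. ld.MEM @i6  | WAW r3
5. add.ALU/add.ALU @i7+i8  | 2-wide
6. add.ALU @i9  | RAW r4
7. and.ALU @i10  | tail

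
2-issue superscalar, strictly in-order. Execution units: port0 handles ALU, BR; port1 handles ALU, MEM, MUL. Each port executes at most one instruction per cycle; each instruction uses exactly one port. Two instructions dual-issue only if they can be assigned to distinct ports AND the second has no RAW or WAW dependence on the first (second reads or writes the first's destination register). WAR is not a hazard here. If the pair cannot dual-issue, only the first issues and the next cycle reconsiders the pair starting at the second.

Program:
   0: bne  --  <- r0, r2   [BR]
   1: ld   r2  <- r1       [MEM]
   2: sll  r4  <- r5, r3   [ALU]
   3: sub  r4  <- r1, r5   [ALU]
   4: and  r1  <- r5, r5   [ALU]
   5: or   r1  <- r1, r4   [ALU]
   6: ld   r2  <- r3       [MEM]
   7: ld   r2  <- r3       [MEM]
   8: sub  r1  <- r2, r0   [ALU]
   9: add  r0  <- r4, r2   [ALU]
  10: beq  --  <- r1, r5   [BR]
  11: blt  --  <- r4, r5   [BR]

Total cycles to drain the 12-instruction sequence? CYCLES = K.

CYCLES = 8

t=0 i0/i1:bne;ld ; pair
t=1 i2:sll ; WAW r4
t=2 i3/i4:sub;and ; pair
t=3 i5/i6:or;ld ; pair
t=4 i7:ld ; RAW r2
t=5 i8/i9:sub;add ; pair
t=6 i10:beq ; no-port BR/BR
t=7 i11:blt ; tail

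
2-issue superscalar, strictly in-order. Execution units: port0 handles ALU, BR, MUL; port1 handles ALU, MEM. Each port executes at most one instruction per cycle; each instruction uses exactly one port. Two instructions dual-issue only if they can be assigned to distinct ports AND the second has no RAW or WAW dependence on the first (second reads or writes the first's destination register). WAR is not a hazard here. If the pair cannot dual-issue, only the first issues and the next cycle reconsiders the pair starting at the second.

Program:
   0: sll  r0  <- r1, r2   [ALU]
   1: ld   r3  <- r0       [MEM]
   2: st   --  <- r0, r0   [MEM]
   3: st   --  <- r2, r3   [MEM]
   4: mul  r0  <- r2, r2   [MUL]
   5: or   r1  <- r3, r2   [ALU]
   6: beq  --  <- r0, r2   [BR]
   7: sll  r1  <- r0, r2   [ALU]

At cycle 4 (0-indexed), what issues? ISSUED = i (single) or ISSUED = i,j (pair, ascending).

0. sll @i0  | RAW r0
1. ld @i1  | no-port MEM/MEM
2. st @i2  | no-port MEM/MEM
3. st+mul @i3/i4  | 2-wide
4. or+beq @i5/i6  | 2-wide
5. sll @i7  | tail

ISSUED = 5,6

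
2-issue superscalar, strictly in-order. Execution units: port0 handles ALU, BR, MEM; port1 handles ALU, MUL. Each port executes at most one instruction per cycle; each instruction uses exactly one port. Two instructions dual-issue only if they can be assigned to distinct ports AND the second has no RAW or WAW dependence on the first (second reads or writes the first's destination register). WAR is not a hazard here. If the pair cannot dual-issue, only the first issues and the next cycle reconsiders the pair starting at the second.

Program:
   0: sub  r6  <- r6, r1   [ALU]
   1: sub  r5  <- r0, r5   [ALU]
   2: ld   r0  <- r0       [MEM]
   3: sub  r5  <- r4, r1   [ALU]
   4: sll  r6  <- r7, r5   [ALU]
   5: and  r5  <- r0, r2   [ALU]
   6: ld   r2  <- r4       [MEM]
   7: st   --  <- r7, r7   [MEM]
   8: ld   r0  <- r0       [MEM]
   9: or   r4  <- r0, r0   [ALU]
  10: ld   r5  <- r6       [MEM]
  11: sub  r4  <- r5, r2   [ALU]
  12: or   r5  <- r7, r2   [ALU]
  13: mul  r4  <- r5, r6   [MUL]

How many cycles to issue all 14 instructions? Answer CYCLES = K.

CYCLES = 9

[0] i0+i1  sub.ALU+sub.ALU  -- 2-wide
[1] i2+i3  ld.MEM+sub.ALU  -- 2-wide
[2] i4+i5  sll.ALU+and.ALU  -- 2-wide
[3] i6  ld.MEM  -- no-port MEM/MEM
[4] i7  st.MEM  -- no-port MEM/MEM
[5] i8  ld.MEM  -- RAW r0
[6] i9+i10  or.ALU+ld.MEM  -- 2-wide
[7] i11+i12  sub.ALU+or.ALU  -- 2-wide
[8] i13  mul.MUL  -- tail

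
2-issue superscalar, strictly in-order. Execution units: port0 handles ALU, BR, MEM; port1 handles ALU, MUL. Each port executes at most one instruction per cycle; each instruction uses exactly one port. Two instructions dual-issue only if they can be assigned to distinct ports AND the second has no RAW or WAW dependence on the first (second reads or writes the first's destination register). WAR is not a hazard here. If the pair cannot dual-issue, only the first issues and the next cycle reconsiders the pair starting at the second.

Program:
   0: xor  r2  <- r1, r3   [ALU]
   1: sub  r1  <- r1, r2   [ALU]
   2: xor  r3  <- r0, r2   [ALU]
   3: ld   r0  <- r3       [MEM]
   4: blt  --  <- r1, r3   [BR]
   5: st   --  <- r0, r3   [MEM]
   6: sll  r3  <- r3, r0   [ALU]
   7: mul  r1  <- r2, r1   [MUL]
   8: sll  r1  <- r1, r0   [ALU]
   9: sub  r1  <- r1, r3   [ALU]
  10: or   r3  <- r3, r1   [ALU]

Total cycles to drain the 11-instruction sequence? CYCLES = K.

t=0 i0:xor.ALU ; RAW r2
t=1 i1,i2:sub.ALU/xor.ALU ; pair
t=2 i3:ld.MEM ; no-port MEM/BR
t=3 i4:blt.BR ; no-port BR/MEM
t=4 i5,i6:st.MEM/sll.ALU ; pair
t=5 i7:mul.MUL ; RAW+WAW r1
t=6 i8:sll.ALU ; RAW+WAW r1
t=7 i9:sub.ALU ; RAW r1
t=8 i10:or.ALU ; tail

CYCLES = 9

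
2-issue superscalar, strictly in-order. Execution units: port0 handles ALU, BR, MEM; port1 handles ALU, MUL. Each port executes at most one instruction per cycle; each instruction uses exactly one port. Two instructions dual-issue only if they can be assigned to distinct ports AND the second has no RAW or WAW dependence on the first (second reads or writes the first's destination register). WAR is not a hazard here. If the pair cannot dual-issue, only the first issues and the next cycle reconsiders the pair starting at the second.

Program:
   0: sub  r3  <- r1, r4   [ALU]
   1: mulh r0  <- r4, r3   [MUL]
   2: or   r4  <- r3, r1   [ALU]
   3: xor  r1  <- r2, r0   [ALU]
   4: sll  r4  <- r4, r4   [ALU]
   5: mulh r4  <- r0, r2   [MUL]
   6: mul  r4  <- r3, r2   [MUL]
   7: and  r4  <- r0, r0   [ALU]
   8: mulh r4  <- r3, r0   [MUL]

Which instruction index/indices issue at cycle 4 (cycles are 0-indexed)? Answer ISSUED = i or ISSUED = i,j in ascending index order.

ISSUED = 6

t=0 i0:sub ; RAW r3
t=1 i1+i2:mulh or ; pair
t=2 i3+i4:xor sll ; pair
t=3 i5:mulh ; no-port MUL/MUL
t=4 i6:mul ; WAW r4
t=5 i7:and ; WAW r4
t=6 i8:mulh ; tail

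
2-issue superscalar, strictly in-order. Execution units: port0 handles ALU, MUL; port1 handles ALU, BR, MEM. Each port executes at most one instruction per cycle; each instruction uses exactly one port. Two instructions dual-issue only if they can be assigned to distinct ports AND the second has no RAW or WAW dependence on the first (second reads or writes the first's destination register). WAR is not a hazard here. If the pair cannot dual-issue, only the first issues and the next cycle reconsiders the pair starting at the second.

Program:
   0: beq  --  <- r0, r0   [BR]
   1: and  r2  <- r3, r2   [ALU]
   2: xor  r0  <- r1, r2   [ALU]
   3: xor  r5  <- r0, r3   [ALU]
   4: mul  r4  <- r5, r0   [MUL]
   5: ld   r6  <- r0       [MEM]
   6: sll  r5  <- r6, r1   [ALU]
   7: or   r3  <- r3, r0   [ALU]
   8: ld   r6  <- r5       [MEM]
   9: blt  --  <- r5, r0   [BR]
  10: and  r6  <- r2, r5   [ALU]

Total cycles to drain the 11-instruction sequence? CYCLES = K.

  cy0 -> i0,i1 (beq/and) 2-wide
  cy1 -> i2 (xor) RAW r0
  cy2 -> i3 (xor) RAW r5
  cy3 -> i4,i5 (mul/ld) 2-wide
  cy4 -> i6,i7 (sll/or) 2-wide
  cy5 -> i8 (ld) no-port MEM/BR
  cy6 -> i9,i10 (blt/and) 2-wide

CYCLES = 7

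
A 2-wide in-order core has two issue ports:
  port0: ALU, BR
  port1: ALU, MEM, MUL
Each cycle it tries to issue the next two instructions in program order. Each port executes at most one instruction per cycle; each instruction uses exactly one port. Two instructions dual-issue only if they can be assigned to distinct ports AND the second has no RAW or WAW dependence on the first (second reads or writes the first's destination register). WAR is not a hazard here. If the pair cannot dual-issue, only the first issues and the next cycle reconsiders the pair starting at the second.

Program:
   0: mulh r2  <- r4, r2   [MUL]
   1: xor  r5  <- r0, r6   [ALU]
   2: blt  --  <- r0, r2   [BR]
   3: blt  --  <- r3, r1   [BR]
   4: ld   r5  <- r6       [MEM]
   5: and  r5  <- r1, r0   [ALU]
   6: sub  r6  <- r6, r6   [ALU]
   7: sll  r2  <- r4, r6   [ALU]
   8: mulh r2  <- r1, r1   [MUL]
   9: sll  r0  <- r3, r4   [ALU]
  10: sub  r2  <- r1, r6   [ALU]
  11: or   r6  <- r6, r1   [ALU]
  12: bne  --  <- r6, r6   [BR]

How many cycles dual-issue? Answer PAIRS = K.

PAIRS = 5

  cy0 -> i0,i1 (mulh xor) pair
  cy1 -> i2 (blt) no-port BR/BR
  cy2 -> i3,i4 (blt ld) pair
  cy3 -> i5,i6 (and sub) pair
  cy4 -> i7 (sll) WAW r2
  cy5 -> i8,i9 (mulh sll) pair
  cy6 -> i10,i11 (sub or) pair
  cy7 -> i12 (bne) tail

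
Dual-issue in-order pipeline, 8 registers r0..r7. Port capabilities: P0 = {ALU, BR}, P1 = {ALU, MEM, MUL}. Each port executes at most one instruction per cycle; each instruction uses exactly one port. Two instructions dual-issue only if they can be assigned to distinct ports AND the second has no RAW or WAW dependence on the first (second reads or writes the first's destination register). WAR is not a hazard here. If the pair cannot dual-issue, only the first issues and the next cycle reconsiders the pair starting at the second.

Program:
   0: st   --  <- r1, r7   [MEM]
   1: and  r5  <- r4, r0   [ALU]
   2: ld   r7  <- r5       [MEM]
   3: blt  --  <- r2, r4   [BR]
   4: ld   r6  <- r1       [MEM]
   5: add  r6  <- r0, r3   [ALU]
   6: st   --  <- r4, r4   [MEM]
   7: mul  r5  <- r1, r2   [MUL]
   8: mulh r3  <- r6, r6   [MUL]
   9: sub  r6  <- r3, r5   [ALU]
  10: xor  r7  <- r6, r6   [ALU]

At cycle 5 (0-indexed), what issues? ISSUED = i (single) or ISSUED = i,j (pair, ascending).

[0] i0/i1  st+and  -- dual
[1] i2/i3  ld+blt  -- dual
[2] i4  ld  -- WAW r6
[3] i5/i6  add+st  -- dual
[4] i7  mul  -- no-port MUL/MUL
[5] i8  mulh  -- RAW r3
[6] i9  sub  -- RAW r6
[7] i10  xor  -- tail

ISSUED = 8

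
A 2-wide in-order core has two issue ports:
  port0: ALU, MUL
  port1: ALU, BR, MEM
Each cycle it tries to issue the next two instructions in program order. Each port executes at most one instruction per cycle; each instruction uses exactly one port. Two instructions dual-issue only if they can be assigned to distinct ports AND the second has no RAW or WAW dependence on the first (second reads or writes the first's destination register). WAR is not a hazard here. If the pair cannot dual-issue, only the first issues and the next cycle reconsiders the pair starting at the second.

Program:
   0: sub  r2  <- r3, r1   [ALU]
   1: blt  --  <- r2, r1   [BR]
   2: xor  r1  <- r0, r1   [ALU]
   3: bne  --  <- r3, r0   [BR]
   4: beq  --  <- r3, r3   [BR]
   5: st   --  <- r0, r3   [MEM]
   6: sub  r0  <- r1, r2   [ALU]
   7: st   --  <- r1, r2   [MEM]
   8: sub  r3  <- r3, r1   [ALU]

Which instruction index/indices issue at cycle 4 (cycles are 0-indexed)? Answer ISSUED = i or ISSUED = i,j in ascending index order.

ISSUED = 5,6

c0: i0 sub.ALU  RAW r2
c1: i1,i2 blt.BR+xor.ALU  2-wide
c2: i3 bne.BR  no-port BR/BR
c3: i4 beq.BR  no-port BR/MEM
c4: i5,i6 st.MEM+sub.ALU  2-wide
c5: i7,i8 st.MEM+sub.ALU  2-wide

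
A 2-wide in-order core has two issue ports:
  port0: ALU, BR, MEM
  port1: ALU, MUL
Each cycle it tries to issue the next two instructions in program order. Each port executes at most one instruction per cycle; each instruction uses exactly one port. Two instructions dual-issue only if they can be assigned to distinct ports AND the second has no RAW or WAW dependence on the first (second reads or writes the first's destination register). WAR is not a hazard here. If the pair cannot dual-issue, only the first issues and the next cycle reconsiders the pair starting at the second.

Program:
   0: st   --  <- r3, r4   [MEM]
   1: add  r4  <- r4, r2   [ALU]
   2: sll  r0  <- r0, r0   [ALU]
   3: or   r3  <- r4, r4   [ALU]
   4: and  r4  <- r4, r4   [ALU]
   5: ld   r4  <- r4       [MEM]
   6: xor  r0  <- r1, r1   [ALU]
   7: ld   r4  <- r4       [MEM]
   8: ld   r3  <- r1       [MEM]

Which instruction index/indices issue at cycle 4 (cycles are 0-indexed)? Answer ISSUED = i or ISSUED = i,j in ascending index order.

ISSUED = 7

0. st.MEM add.ALU @i0+i1  | 2-wide
1. sll.ALU or.ALU @i2+i3  | 2-wide
2. and.ALU @i4  | RAW+WAW r4
3. ld.MEM xor.ALU @i5+i6  | 2-wide
4. ld.MEM @i7  | no-port MEM/MEM
5. ld.MEM @i8  | tail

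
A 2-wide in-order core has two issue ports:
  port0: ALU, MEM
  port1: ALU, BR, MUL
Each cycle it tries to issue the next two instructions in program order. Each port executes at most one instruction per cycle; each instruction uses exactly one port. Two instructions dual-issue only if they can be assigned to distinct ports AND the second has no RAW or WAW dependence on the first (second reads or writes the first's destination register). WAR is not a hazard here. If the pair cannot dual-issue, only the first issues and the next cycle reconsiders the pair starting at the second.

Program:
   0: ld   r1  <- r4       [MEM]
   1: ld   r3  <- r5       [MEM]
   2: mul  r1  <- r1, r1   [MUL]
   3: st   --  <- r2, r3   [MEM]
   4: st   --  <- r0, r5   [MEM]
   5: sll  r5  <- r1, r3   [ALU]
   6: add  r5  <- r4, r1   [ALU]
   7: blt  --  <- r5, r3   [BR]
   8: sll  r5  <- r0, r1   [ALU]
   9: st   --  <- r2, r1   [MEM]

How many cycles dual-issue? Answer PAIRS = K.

PAIRS = 3

  cy0 -> i0 (ld.MEM) no-port MEM/MEM
  cy1 -> i1+i2 (ld.MEM+mul.MUL) dual
  cy2 -> i3 (st.MEM) no-port MEM/MEM
  cy3 -> i4+i5 (st.MEM+sll.ALU) dual
  cy4 -> i6 (add.ALU) RAW r5
  cy5 -> i7+i8 (blt.BR+sll.ALU) dual
  cy6 -> i9 (st.MEM) tail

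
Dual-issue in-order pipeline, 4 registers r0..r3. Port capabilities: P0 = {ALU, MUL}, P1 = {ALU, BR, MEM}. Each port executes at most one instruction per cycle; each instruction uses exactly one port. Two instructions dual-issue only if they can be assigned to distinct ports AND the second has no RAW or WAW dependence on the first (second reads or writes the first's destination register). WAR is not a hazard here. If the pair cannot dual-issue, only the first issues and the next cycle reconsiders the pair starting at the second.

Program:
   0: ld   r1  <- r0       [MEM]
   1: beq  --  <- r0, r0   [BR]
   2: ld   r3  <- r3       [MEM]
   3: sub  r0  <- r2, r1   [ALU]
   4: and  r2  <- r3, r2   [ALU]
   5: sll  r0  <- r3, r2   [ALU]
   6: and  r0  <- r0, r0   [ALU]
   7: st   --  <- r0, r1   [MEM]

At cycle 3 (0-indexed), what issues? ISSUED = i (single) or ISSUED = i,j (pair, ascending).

t=0 i0:ld ; no-port MEM/BR
t=1 i1:beq ; no-port BR/MEM
t=2 i2&i3:ld sub ; dual
t=3 i4:and ; RAW r2
t=4 i5:sll ; RAW+WAW r0
t=5 i6:and ; RAW r0
t=6 i7:st ; tail

ISSUED = 4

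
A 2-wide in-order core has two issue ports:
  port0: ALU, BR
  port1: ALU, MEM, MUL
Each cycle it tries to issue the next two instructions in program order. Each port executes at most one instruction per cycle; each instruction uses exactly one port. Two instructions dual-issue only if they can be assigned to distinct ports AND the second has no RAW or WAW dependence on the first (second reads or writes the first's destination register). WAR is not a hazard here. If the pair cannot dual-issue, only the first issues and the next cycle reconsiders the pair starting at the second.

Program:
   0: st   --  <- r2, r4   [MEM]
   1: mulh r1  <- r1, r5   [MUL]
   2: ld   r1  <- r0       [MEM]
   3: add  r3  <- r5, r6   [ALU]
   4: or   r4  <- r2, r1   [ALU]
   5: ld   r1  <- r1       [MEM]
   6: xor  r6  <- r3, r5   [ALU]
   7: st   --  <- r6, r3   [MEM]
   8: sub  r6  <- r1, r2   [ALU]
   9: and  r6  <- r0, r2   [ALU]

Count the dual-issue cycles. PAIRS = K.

[0] i0  st  -- no-port MEM/MUL
[1] i1  mulh  -- no-port MUL/MEM
[2] i2&i3  ld/add  -- pair
[3] i4&i5  or/ld  -- pair
[4] i6  xor  -- RAW r6
[5] i7&i8  st/sub  -- pair
[6] i9  and  -- tail

PAIRS = 3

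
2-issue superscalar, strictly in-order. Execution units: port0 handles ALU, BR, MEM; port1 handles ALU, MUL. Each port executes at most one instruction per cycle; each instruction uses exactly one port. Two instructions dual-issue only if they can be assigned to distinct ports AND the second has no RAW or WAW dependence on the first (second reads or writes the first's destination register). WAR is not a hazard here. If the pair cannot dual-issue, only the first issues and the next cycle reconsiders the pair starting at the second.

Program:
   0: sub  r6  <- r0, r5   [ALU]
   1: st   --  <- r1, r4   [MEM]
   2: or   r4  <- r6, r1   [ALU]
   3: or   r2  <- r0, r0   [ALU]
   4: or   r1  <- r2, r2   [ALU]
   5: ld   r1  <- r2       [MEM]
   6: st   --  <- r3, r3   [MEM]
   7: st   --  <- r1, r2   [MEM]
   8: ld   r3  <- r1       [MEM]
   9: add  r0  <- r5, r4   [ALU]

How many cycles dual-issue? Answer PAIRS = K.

PAIRS = 3

0. sub+st @i0+i1  | dual
1. or+or @i2+i3  | dual
2. or @i4  | WAW r1
3. ld @i5  | no-port MEM/MEM
4. st @i6  | no-port MEM/MEM
5. st @i7  | no-port MEM/MEM
6. ld+add @i8+i9  | dual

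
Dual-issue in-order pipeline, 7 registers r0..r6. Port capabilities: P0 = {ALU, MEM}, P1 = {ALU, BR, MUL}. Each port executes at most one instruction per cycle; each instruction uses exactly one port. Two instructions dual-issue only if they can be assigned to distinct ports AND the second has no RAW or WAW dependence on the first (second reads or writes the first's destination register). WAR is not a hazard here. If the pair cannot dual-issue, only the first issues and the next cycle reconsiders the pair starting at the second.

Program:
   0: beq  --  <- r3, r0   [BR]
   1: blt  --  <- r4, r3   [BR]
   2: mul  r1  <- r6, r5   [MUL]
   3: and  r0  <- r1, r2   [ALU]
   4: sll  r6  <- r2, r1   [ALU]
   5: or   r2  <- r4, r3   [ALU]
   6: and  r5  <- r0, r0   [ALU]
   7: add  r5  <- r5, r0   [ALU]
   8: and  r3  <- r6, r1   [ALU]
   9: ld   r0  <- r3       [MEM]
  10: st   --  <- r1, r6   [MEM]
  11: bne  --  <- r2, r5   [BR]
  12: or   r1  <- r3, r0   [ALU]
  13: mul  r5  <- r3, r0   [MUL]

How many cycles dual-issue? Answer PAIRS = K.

[0] i0  beq.BR  -- no-port BR/BR
[1] i1  blt.BR  -- no-port BR/MUL
[2] i2  mul.MUL  -- RAW r1
[3] i3/i4  and.ALU;sll.ALU  -- pair
[4] i5/i6  or.ALU;and.ALU  -- pair
[5] i7/i8  add.ALU;and.ALU  -- pair
[6] i9  ld.MEM  -- no-port MEM/MEM
[7] i10/i11  st.MEM;bne.BR  -- pair
[8] i12/i13  or.ALU;mul.MUL  -- pair

PAIRS = 5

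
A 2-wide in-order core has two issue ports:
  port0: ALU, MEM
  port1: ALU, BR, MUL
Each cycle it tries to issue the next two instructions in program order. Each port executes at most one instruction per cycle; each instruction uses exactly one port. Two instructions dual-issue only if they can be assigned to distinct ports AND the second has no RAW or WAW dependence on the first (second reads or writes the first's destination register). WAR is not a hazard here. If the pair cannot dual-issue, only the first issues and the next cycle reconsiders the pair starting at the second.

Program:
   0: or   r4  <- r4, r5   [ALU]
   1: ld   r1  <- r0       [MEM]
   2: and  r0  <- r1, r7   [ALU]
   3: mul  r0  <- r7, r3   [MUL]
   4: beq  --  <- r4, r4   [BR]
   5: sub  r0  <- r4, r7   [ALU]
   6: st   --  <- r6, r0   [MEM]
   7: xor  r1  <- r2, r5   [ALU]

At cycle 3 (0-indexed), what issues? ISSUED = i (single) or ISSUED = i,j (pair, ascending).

ISSUED = 4,5

#0 head=0: or+ld i0&i1 2-wide
#1 head=2: and i2 WAW r0
#2 head=3: mul i3 no-port MUL/BR
#3 head=4: beq+sub i4&i5 2-wide
#4 head=6: st+xor i6&i7 2-wide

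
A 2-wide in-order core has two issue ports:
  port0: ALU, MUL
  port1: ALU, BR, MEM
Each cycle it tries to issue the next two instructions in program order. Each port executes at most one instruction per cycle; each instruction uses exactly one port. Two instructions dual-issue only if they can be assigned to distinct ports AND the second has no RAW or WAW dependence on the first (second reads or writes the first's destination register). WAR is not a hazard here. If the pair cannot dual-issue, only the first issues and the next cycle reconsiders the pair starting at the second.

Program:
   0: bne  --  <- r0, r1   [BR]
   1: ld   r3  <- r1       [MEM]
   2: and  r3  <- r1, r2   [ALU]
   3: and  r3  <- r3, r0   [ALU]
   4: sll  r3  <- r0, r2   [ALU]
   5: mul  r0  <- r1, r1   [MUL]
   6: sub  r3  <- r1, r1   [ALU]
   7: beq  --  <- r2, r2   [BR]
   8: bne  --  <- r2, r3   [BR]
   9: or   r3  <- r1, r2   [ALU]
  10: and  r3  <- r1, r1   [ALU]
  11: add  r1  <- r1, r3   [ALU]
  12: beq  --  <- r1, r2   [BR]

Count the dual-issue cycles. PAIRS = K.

#0 head=0: bne.BR i0 no-port BR/MEM
#1 head=1: ld.MEM i1 WAW r3
#2 head=2: and.ALU i2 RAW+WAW r3
#3 head=3: and.ALU i3 WAW r3
#4 head=4: sll.ALU+mul.MUL i4,i5 pair
#5 head=6: sub.ALU+beq.BR i6,i7 pair
#6 head=8: bne.BR+or.ALU i8,i9 pair
#7 head=10: and.ALU i10 RAW r3
#8 head=11: add.ALU i11 RAW r1
#9 head=12: beq.BR i12 tail

PAIRS = 3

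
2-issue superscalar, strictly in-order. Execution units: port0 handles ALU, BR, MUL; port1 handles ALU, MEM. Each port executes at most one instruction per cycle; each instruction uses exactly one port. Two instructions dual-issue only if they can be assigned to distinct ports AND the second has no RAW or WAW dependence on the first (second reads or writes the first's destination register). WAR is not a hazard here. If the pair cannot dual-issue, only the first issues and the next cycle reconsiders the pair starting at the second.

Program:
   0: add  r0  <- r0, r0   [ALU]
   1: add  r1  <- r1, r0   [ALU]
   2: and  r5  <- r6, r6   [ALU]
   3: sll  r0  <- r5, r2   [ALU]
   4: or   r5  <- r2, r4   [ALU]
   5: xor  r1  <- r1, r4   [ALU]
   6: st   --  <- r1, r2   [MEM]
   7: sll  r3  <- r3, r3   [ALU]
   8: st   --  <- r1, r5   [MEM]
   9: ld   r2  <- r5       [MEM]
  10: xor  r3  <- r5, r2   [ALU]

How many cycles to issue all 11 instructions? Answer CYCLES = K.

c0: i0 add  RAW r0
c1: i1,i2 add+and  dual
c2: i3,i4 sll+or  dual
c3: i5 xor  RAW r1
c4: i6,i7 st+sll  dual
c5: i8 st  no-port MEM/MEM
c6: i9 ld  RAW r2
c7: i10 xor  tail

CYCLES = 8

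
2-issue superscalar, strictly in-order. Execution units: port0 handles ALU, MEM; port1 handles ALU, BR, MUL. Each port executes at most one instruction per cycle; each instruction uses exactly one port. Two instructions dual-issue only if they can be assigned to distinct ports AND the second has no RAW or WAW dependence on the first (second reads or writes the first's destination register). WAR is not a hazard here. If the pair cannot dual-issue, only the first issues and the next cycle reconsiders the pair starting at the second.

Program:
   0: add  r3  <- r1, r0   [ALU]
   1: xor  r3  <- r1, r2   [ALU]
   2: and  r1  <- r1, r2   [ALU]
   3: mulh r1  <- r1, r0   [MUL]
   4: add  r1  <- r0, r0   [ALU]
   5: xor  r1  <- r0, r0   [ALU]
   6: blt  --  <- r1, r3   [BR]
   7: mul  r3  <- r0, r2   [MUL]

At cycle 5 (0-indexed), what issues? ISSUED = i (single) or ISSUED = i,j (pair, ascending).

#0 head=0: add i0 WAW r3
#1 head=1: xor+and i1+i2 pair
#2 head=3: mulh i3 WAW r1
#3 head=4: add i4 WAW r1
#4 head=5: xor i5 RAW r1
#5 head=6: blt i6 no-port BR/MUL
#6 head=7: mul i7 tail

ISSUED = 6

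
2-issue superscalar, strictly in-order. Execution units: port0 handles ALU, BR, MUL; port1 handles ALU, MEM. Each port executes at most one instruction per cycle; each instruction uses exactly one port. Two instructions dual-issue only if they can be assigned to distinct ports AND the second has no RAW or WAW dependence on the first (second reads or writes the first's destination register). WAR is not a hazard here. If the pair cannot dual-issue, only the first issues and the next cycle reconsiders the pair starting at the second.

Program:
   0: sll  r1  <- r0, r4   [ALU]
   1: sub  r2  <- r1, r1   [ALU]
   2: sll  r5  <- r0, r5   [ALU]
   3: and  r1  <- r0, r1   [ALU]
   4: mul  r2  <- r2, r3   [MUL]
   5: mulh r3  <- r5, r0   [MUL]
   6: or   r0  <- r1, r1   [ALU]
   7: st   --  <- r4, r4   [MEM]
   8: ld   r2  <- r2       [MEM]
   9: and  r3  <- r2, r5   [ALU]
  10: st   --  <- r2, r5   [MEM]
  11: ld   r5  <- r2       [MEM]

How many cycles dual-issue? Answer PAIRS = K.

t=0 i0:sll ; RAW r1
t=1 i1+i2:sub sll ; 2-wide
t=2 i3+i4:and mul ; 2-wide
t=3 i5+i6:mulh or ; 2-wide
t=4 i7:st ; no-port MEM/MEM
t=5 i8:ld ; RAW r2
t=6 i9+i10:and st ; 2-wide
t=7 i11:ld ; tail

PAIRS = 4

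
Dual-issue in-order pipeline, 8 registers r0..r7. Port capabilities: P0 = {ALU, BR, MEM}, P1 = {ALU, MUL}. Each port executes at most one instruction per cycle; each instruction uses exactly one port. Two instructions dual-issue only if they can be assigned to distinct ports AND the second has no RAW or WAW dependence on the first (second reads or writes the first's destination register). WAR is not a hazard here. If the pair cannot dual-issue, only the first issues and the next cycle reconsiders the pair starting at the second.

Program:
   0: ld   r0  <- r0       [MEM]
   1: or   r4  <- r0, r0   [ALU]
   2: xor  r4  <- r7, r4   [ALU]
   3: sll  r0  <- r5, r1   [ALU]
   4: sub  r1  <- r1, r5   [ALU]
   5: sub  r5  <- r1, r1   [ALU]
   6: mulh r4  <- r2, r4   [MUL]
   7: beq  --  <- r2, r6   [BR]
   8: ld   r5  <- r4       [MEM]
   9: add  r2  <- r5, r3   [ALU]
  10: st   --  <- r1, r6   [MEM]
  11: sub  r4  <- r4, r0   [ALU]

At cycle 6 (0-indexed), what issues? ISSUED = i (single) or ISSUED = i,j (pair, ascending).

ISSUED = 8

[0] i0  ld.MEM  -- RAW r0
[1] i1  or.ALU  -- RAW+WAW r4
[2] i2,i3  xor.ALU/sll.ALU  -- pair
[3] i4  sub.ALU  -- RAW r1
[4] i5,i6  sub.ALU/mulh.MUL  -- pair
[5] i7  beq.BR  -- no-port BR/MEM
[6] i8  ld.MEM  -- RAW r5
[7] i9,i10  add.ALU/st.MEM  -- pair
[8] i11  sub.ALU  -- tail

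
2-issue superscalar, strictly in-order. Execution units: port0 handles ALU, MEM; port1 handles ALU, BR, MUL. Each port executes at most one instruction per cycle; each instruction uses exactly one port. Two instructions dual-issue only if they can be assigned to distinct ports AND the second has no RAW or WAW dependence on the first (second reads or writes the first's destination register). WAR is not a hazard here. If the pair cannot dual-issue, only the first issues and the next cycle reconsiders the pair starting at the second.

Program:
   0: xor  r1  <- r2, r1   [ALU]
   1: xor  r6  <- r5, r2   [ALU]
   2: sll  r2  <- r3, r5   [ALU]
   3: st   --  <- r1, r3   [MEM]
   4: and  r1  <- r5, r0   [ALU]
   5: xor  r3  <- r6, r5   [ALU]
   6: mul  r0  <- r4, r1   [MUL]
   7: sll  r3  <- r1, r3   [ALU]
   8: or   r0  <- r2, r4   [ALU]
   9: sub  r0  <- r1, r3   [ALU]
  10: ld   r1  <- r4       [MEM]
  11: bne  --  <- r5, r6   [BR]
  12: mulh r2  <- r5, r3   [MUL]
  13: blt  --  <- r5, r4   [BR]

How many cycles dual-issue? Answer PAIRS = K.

  cy0 -> i0/i1 (xor/xor) pair
  cy1 -> i2/i3 (sll/st) pair
  cy2 -> i4/i5 (and/xor) pair
  cy3 -> i6/i7 (mul/sll) pair
  cy4 -> i8 (or) WAW r0
  cy5 -> i9/i10 (sub/ld) pair
  cy6 -> i11 (bne) no-port BR/MUL
  cy7 -> i12 (mulh) no-port MUL/BR
  cy8 -> i13 (blt) tail

PAIRS = 5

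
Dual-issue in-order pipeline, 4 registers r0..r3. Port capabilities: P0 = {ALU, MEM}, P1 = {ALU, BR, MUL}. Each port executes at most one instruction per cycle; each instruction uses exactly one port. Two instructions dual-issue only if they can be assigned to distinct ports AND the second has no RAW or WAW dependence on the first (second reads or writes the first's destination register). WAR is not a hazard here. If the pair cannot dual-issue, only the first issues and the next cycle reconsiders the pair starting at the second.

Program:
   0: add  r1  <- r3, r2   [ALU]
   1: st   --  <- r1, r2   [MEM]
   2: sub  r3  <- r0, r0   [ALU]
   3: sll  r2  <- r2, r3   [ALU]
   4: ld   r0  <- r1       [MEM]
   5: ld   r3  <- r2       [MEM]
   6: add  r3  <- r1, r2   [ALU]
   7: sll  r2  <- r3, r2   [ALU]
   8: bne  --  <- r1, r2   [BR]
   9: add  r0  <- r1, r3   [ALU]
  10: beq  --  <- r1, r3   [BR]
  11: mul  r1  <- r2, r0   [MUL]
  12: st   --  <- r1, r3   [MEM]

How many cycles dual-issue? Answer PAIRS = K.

0. add @i0  | RAW r1
1. st+sub @i1/i2  | 2-wide
2. sll+ld @i3/i4  | 2-wide
3. ld @i5  | WAW r3
4. add @i6  | RAW r3
5. sll @i7  | RAW r2
6. bne+add @i8/i9  | 2-wide
7. beq @i10  | no-port BR/MUL
8. mul @i11  | RAW r1
9. st @i12  | tail

PAIRS = 3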